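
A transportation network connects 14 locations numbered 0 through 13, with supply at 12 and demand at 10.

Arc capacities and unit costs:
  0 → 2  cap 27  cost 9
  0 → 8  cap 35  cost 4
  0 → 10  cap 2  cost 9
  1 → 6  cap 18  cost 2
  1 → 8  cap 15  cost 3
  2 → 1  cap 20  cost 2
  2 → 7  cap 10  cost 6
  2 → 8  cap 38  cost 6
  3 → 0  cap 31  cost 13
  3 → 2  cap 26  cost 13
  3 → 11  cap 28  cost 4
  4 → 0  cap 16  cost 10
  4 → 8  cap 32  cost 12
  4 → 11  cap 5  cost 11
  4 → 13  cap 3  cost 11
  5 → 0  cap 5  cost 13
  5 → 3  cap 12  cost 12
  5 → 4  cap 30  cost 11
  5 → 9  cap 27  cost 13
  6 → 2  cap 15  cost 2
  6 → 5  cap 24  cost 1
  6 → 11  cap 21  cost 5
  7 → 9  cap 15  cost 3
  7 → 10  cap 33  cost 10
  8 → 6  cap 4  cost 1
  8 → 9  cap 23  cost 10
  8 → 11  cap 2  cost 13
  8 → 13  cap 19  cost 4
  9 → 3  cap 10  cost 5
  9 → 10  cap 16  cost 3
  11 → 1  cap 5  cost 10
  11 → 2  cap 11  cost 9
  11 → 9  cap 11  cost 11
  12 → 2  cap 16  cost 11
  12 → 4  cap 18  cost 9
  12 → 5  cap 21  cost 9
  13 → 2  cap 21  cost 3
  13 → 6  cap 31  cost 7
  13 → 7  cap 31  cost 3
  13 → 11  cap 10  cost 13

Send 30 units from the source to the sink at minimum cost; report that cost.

Minimum cost for 30 units: 792

shortest-cost path #1: 12→2→7→9→10 push 10 @ unit cost 23 (adds 230)
shortest-cost path #2: 12→5→9→10 push 6 @ unit cost 25 (adds 150)
shortest-cost path #3: 12→4→0→10 push 2 @ unit cost 28 (adds 56)
shortest-cost path #4: 12→5→9→7→10 push 10 @ unit cost 29 (adds 290)
shortest-cost path #5: 12→4→13→7→10 push 2 @ unit cost 33 (adds 66)
total cost = 792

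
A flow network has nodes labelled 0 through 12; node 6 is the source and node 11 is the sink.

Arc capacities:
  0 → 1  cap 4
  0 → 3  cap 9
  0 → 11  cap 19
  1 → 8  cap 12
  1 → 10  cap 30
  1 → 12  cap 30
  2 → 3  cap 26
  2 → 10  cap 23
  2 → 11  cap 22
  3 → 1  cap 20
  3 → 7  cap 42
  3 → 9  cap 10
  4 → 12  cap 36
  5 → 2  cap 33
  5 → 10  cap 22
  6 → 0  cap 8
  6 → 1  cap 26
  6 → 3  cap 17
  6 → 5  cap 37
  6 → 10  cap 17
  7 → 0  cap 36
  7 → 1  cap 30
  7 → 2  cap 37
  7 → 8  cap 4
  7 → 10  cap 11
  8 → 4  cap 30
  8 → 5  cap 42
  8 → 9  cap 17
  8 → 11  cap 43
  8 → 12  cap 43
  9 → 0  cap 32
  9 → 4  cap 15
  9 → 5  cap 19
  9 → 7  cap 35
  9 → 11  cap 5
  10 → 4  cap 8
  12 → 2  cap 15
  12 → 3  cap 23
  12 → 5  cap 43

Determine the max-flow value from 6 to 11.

Maximum flow value: 62

augment #1: 6→0→11 bottleneck 8, total now 8
augment #2: 6→1→8→11 bottleneck 12, total now 20
augment #3: 6→3→9→11 bottleneck 5, total now 25
augment #4: 6→5→2→11 bottleneck 22, total now 47
augment #5: 6→3→7→0→11 bottleneck 11, total now 58
augment #6: 6→3→7→8→11 bottleneck 1, total now 59
augment #7: 6→1→12→3→7→8→11 bottleneck 3, total now 62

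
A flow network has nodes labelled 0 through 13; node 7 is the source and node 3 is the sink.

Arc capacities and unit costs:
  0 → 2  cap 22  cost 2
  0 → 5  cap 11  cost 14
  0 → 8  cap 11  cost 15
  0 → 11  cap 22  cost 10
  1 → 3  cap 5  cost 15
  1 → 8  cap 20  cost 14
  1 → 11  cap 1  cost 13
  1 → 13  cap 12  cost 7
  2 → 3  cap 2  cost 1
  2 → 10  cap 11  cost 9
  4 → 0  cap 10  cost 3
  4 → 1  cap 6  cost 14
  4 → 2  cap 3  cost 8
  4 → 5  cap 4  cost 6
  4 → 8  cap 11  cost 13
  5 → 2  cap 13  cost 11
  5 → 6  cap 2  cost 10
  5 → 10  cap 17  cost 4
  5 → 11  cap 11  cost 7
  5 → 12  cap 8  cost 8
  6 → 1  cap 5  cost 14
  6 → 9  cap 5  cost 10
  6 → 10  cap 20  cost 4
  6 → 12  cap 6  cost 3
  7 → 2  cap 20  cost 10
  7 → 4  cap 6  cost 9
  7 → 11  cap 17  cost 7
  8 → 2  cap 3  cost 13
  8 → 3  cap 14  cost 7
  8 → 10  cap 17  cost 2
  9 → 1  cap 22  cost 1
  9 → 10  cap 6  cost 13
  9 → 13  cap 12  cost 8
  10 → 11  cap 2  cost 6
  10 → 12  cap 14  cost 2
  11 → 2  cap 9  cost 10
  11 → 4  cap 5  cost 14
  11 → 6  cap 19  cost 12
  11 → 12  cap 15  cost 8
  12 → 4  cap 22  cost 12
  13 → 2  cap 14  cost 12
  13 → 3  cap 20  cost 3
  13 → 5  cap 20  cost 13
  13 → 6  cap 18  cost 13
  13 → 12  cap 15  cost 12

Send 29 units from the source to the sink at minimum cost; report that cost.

Minimum cost for 29 units: 1146

shortest-cost path #1: 7→2→3 push 2 @ unit cost 11 (adds 22)
shortest-cost path #2: 7→4→8→3 push 6 @ unit cost 29 (adds 174)
shortest-cost path #3: 7→11→6→9→13→3 push 5 @ unit cost 40 (adds 200)
shortest-cost path #4: 7→11→4→8→3 push 5 @ unit cost 41 (adds 205)
shortest-cost path #5: 7→11→6→1→13→3 push 5 @ unit cost 43 (adds 215)
shortest-cost path #6: 7→11→12→4→1→13→3 push 2 @ unit cost 51 (adds 102)
shortest-cost path #7: 7→2→10→12→4→1→13→3 push 4 @ unit cost 57 (adds 228)
total cost = 1146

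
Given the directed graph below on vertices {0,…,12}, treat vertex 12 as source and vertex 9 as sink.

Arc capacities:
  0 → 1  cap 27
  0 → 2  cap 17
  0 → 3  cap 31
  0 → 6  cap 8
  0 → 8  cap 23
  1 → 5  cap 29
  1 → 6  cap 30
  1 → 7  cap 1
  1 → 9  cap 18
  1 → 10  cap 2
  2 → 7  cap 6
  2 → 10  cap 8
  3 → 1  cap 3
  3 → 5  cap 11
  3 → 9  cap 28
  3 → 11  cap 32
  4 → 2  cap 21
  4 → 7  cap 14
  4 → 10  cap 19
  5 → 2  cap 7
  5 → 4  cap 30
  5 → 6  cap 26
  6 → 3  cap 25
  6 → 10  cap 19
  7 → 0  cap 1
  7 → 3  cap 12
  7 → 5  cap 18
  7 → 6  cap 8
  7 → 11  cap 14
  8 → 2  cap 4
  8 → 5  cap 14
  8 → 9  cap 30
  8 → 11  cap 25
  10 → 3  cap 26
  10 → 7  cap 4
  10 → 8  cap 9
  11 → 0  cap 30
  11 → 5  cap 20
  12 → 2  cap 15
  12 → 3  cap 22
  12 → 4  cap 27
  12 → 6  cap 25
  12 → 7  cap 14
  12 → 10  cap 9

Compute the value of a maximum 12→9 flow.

augment #1: 12→3→9 bottleneck 22, total now 22
augment #2: 12→6→3→9 bottleneck 6, total now 28
augment #3: 12→10→8→9 bottleneck 9, total now 37
augment #4: 12→6→3→1→9 bottleneck 3, total now 40
augment #5: 12→7→0→1→9 bottleneck 1, total now 41
augment #6: 12→7→11→0→1→9 bottleneck 13, total now 54
augment #7: 12→2→7→11→0→1→9 bottleneck 1, total now 55
augment #8: 12→6→3→11→0→8→9 bottleneck 16, total now 71

Maximum flow value: 71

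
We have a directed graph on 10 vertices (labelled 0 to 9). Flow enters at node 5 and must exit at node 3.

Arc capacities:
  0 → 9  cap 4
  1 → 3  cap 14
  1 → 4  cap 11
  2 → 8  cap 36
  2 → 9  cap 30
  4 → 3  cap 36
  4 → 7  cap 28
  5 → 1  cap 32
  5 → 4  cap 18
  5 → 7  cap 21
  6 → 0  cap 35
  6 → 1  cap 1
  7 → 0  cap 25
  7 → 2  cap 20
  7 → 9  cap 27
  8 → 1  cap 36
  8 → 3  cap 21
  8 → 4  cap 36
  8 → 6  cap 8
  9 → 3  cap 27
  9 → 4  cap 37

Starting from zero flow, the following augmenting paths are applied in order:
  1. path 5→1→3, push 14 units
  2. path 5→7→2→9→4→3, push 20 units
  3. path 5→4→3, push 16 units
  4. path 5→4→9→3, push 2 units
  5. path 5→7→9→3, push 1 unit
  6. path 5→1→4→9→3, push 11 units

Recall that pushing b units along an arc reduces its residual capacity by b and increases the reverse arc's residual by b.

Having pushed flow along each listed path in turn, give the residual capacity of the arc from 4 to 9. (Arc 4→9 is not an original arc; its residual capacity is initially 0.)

after path 1 (5→1→3, push 14): res(4,9)=0
after path 2 (5→7→2→9→4→3, push 20): res(4,9)=20
after path 3 (5→4→3, push 16): res(4,9)=20
after path 4 (5→4→9→3, push 2): res(4,9)=18
after path 5 (5→7→9→3, push 1): res(4,9)=18
after path 6 (5→1→4→9→3, push 11): res(4,9)=7

Residual capacity of (4,9): 7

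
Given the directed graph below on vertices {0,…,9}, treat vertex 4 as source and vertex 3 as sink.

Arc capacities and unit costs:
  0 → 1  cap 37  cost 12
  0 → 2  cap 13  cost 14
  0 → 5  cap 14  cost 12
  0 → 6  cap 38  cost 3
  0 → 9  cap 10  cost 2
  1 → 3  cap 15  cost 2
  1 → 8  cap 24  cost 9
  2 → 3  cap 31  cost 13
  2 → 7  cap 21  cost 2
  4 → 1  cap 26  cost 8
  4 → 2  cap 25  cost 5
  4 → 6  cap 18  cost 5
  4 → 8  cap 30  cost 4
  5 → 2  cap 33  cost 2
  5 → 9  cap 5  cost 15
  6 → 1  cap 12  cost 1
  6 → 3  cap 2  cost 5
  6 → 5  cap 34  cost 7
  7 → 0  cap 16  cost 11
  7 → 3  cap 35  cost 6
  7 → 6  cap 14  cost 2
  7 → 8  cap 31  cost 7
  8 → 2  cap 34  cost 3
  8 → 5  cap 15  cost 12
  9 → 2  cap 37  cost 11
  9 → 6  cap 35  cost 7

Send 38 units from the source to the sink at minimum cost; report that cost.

shortest-cost path #1: 4→6→1→3 push 12 @ unit cost 8 (adds 96)
shortest-cost path #2: 4→6→3 push 2 @ unit cost 10 (adds 20)
shortest-cost path #3: 4→1→3 push 3 @ unit cost 10 (adds 30)
shortest-cost path #4: 4→2→7→3 push 21 @ unit cost 13 (adds 273)
total cost = 419

Minimum cost for 38 units: 419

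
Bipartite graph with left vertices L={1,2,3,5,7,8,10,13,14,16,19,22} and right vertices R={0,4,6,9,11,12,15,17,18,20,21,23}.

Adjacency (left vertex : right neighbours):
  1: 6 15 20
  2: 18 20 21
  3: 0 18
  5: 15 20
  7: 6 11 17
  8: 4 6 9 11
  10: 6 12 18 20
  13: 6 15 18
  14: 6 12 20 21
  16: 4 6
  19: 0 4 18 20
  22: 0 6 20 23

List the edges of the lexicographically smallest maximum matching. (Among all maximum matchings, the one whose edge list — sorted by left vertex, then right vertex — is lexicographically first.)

Lex-smallest maximum matching: {(1,6), (2,18), (3,0), (5,15), (7,11), (8,9), (10,12), (14,21), (16,4), (19,20), (22,23)}

|M| = 11 (so the lex-smallest maximum matching has 11 edges)
process left vertices in ascending order; for each, take the smallest-labelled available neighbour that still permits 11 edges overall, or leave it unmatched if none does
lex-smallest matching: {1-6, 2-18, 3-0, 5-15, 7-11, 8-9, 10-12, 14-21, 16-4, 19-20, 22-23}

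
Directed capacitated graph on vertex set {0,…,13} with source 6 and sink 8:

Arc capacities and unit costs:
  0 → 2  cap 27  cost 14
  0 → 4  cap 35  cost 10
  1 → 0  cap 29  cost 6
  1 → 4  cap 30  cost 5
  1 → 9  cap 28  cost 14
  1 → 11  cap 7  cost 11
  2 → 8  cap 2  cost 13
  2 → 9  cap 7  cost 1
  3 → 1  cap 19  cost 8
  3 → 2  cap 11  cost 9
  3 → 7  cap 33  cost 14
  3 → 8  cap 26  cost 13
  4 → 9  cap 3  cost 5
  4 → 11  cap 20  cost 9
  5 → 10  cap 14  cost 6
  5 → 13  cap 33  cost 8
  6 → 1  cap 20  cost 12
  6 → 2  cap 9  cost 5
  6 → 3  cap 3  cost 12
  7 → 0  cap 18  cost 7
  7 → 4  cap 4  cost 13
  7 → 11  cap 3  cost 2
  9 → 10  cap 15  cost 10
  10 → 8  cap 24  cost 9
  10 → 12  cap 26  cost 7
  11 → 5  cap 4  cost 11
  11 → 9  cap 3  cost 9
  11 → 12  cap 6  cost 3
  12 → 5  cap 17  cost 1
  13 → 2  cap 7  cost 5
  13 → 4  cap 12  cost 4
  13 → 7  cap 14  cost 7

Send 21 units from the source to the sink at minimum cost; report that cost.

shortest-cost path #1: 6→2→8 push 2 @ unit cost 18 (adds 36)
shortest-cost path #2: 6→3→8 push 3 @ unit cost 25 (adds 75)
shortest-cost path #3: 6→2→9→10→8 push 7 @ unit cost 25 (adds 175)
shortest-cost path #4: 6→1→4→9→10→8 push 3 @ unit cost 41 (adds 123)
shortest-cost path #5: 6→1→11→12→5→10→8 push 6 @ unit cost 42 (adds 252)
total cost = 661

Minimum cost for 21 units: 661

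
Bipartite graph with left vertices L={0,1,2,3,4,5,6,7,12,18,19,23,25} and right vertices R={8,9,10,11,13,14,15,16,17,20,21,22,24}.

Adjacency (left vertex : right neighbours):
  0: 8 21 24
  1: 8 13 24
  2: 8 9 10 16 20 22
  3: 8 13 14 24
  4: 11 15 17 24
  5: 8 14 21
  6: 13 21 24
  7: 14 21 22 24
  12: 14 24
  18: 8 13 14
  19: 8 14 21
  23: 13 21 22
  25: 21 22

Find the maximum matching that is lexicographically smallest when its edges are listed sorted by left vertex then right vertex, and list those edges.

|M| = 8 (so the lex-smallest maximum matching has 8 edges)
process left vertices in ascending order; for each, take the smallest-labelled available neighbour that still permits 8 edges overall, or leave it unmatched if none does
lex-smallest matching: {0-8, 1-13, 2-9, 3-14, 4-11, 5-21, 6-24, 7-22}

Lex-smallest maximum matching: {(0,8), (1,13), (2,9), (3,14), (4,11), (5,21), (6,24), (7,22)}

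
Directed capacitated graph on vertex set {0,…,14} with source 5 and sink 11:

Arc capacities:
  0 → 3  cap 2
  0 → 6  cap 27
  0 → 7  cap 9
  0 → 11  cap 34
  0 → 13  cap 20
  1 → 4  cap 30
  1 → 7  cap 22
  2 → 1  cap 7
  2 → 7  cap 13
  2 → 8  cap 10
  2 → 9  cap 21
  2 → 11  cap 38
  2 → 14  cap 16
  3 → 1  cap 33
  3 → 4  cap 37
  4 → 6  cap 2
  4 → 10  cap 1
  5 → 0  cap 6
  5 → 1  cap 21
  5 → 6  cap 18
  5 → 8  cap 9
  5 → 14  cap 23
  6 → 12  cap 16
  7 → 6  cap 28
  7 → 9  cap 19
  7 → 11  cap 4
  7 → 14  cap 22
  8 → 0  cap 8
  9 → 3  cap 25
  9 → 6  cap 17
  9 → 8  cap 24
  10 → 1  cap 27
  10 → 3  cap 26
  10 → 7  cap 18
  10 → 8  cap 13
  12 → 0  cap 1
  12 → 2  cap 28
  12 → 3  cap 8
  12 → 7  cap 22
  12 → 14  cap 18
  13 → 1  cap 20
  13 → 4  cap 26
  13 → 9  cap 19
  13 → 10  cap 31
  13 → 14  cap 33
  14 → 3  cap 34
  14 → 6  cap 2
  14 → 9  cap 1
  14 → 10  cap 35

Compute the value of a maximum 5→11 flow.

augment #1: 5→0→11 bottleneck 6, total now 6
augment #2: 5→1→7→11 bottleneck 4, total now 10
augment #3: 5→8→0→11 bottleneck 8, total now 18
augment #4: 5→6→12→0→11 bottleneck 1, total now 19
augment #5: 5→6→12→2→11 bottleneck 15, total now 34

Maximum flow value: 34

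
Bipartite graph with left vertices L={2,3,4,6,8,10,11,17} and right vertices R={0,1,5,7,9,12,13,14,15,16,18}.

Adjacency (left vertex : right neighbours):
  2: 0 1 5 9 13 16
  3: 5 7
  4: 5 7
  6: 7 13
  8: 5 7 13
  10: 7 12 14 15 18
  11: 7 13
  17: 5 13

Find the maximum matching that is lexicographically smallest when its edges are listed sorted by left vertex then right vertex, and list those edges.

Lex-smallest maximum matching: {(2,0), (3,5), (4,7), (6,13), (10,12)}

|M| = 5 (so the lex-smallest maximum matching has 5 edges)
process left vertices in ascending order; for each, take the smallest-labelled available neighbour that still permits 5 edges overall, or leave it unmatched if none does
lex-smallest matching: {2-0, 3-5, 4-7, 6-13, 10-12}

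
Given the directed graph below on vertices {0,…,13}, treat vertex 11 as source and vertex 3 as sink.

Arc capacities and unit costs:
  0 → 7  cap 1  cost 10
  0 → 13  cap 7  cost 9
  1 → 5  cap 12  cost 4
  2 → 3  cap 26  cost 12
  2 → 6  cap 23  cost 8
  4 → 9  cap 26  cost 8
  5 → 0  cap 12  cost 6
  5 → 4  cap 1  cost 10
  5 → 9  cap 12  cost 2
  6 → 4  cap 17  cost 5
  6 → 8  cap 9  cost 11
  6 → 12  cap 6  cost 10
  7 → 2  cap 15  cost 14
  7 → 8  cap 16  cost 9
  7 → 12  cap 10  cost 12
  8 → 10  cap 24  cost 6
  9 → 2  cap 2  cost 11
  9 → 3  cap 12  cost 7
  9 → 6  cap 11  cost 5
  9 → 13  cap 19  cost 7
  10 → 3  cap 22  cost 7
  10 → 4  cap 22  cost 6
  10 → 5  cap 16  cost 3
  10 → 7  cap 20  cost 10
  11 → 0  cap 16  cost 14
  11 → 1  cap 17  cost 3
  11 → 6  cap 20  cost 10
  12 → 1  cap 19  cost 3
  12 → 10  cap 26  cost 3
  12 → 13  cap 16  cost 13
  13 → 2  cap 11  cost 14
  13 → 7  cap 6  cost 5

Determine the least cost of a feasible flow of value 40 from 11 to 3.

Minimum cost for 40 units: 1327

shortest-cost path #1: 11→1→5→9→3 push 12 @ unit cost 16 (adds 192)
shortest-cost path #2: 11→6→12→10→3 push 6 @ unit cost 30 (adds 180)
shortest-cost path #3: 11→6→8→10→3 push 9 @ unit cost 34 (adds 306)
shortest-cost path #4: 11→0→7→8→10→3 push 1 @ unit cost 46 (adds 46)
shortest-cost path #5: 11→6→4→9→2→3 push 2 @ unit cost 46 (adds 92)
shortest-cost path #6: 11→0→13→2→3 push 7 @ unit cost 49 (adds 343)
shortest-cost path #7: 11→6→4→9→13→2→3 push 3 @ unit cost 56 (adds 168)
total cost = 1327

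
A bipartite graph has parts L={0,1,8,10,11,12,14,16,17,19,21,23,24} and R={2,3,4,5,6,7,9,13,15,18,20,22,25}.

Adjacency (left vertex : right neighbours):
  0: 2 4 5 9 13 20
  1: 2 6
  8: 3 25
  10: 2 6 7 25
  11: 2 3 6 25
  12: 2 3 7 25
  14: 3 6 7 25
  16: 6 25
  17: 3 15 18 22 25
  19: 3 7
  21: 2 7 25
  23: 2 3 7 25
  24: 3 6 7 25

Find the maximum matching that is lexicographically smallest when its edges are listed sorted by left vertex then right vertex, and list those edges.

Lex-smallest maximum matching: {(0,4), (1,2), (8,3), (10,6), (11,25), (12,7), (17,15)}

|M| = 7 (so the lex-smallest maximum matching has 7 edges)
process left vertices in ascending order; for each, take the smallest-labelled available neighbour that still permits 7 edges overall, or leave it unmatched if none does
lex-smallest matching: {0-4, 1-2, 8-3, 10-6, 11-25, 12-7, 17-15}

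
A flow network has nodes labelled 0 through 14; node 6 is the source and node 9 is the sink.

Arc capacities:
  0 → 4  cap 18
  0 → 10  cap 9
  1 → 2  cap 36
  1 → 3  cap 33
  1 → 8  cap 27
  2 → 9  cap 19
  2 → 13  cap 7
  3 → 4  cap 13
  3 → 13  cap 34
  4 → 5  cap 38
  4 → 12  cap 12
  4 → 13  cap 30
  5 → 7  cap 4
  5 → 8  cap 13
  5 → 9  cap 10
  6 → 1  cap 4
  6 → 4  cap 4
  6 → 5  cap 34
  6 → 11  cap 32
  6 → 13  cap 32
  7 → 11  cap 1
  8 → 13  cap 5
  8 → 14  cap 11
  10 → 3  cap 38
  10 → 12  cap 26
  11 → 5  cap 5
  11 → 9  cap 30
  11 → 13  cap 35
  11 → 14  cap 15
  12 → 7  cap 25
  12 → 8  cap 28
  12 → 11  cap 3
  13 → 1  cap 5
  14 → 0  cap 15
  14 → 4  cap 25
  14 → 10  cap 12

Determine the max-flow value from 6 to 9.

Maximum flow value: 49

augment #1: 6→5→9 bottleneck 10, total now 10
augment #2: 6→11→9 bottleneck 30, total now 40
augment #3: 6→1→2→9 bottleneck 4, total now 44
augment #4: 6→13→1→2→9 bottleneck 5, total now 49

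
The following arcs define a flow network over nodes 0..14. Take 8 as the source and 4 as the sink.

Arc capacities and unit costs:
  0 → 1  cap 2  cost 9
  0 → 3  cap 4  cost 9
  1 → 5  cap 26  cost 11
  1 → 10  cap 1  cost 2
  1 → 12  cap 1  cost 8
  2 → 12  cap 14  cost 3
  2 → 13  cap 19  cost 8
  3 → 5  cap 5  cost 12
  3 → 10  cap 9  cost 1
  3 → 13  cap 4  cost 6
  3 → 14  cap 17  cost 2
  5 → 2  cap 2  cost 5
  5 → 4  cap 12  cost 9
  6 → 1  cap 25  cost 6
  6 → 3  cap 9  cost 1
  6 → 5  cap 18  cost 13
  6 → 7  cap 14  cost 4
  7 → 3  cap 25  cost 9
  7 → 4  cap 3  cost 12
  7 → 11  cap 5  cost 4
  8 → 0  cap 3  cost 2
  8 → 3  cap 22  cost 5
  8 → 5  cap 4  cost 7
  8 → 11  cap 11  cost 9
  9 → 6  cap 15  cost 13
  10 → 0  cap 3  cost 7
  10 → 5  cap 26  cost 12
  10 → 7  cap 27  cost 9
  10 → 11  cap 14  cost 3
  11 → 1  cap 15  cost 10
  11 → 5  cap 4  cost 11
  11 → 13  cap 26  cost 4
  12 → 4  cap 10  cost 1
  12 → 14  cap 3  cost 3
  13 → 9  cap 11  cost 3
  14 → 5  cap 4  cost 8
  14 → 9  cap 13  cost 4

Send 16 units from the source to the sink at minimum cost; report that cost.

Minimum cost for 16 units: 364

shortest-cost path #1: 8→5→4 push 4 @ unit cost 16 (adds 64)
shortest-cost path #2: 8→0→1→12→4 push 1 @ unit cost 20 (adds 20)
shortest-cost path #3: 8→3→14→5→4 push 4 @ unit cost 24 (adds 96)
shortest-cost path #4: 8→3→5→4 push 4 @ unit cost 26 (adds 104)
shortest-cost path #5: 8→3→5→2→12→4 push 1 @ unit cost 26 (adds 26)
shortest-cost path #6: 8→3→10→7→4 push 2 @ unit cost 27 (adds 54)
total cost = 364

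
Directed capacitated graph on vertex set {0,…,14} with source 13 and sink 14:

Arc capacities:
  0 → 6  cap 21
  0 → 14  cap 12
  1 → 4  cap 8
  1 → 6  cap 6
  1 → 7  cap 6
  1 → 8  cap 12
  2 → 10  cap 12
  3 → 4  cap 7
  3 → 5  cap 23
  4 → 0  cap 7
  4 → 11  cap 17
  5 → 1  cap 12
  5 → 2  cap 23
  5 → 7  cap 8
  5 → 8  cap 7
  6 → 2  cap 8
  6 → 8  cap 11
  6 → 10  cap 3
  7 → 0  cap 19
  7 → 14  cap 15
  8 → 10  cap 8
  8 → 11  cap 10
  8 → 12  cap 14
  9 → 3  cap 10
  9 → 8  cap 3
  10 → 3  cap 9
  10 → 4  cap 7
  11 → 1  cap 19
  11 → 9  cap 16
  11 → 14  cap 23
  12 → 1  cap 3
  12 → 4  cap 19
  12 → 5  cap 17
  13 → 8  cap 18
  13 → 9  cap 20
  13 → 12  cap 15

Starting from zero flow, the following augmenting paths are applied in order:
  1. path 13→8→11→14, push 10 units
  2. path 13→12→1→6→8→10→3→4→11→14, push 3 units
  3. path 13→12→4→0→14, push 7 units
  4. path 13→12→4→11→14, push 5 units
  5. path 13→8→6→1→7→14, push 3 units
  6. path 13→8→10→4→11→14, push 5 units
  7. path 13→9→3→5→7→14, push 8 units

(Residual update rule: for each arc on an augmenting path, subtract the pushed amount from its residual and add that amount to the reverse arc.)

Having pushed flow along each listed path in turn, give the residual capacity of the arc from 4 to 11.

after path 1 (13→8→11→14, push 10): res(4,11)=17
after path 2 (13→12→1→6→8→10→3→4→11→14, push 3): res(4,11)=14
after path 3 (13→12→4→0→14, push 7): res(4,11)=14
after path 4 (13→12→4→11→14, push 5): res(4,11)=9
after path 5 (13→8→6→1→7→14, push 3): res(4,11)=9
after path 6 (13→8→10→4→11→14, push 5): res(4,11)=4
after path 7 (13→9→3→5→7→14, push 8): res(4,11)=4

Residual capacity of (4,11): 4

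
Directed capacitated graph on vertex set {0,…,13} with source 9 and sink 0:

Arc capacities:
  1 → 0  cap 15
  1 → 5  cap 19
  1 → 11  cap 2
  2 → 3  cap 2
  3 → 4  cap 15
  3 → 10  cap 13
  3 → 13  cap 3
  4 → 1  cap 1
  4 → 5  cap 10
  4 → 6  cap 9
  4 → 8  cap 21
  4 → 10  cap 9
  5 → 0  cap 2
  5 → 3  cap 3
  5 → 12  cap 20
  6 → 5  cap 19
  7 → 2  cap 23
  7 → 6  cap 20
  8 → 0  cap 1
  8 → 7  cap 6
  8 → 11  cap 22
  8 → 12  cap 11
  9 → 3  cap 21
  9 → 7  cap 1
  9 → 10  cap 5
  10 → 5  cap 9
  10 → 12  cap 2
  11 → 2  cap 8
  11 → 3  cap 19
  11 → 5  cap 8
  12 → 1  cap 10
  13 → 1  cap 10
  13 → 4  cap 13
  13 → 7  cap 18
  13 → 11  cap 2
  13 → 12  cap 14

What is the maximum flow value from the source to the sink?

Maximum flow value: 17

augment #1: 9→10→5→0 bottleneck 2, total now 2
augment #2: 9→3→4→1→0 bottleneck 1, total now 3
augment #3: 9→3→4→8→0 bottleneck 1, total now 4
augment #4: 9→3→13→1→0 bottleneck 3, total now 7
augment #5: 9→10→12→1→0 bottleneck 2, total now 9
augment #6: 9→10→5→12→1→0 bottleneck 1, total now 10
augment #7: 9→3→4→5→12→1→0 bottleneck 7, total now 17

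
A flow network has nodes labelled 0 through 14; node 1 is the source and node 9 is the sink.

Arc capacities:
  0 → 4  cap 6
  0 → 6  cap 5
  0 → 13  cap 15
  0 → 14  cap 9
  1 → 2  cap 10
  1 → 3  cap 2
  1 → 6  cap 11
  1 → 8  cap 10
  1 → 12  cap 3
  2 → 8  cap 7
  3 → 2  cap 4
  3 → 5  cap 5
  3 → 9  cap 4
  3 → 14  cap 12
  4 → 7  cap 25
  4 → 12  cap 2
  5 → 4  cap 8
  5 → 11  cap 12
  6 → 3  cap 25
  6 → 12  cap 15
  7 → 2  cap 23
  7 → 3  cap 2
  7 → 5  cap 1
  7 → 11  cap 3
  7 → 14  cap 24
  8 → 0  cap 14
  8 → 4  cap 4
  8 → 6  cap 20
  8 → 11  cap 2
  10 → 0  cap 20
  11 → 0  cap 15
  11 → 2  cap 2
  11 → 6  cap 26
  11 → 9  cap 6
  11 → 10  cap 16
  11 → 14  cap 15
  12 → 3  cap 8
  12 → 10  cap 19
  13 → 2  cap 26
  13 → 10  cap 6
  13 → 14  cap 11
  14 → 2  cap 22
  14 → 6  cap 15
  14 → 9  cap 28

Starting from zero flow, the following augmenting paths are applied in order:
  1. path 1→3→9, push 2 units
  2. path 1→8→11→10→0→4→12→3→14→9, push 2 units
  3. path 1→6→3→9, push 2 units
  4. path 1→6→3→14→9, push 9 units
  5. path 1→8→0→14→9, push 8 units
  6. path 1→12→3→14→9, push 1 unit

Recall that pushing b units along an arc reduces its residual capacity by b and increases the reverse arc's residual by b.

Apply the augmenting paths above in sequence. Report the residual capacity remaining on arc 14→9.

Residual capacity of (14,9): 8

after path 1 (1→3→9, push 2): res(14,9)=28
after path 2 (1→8→11→10→0→4→12→3→14→9, push 2): res(14,9)=26
after path 3 (1→6→3→9, push 2): res(14,9)=26
after path 4 (1→6→3→14→9, push 9): res(14,9)=17
after path 5 (1→8→0→14→9, push 8): res(14,9)=9
after path 6 (1→12→3→14→9, push 1): res(14,9)=8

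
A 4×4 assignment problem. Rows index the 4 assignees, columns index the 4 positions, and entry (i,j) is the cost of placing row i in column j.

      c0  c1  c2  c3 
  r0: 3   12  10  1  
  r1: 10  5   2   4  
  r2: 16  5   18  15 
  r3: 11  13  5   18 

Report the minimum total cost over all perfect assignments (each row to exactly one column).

optimal assignment: row0→col0 (cost 3), row1→col3 (cost 4), row2→col1 (cost 5), row3→col2 (cost 5)
total = 3 + 4 + 5 + 5 = 17

Minimum assignment cost: 17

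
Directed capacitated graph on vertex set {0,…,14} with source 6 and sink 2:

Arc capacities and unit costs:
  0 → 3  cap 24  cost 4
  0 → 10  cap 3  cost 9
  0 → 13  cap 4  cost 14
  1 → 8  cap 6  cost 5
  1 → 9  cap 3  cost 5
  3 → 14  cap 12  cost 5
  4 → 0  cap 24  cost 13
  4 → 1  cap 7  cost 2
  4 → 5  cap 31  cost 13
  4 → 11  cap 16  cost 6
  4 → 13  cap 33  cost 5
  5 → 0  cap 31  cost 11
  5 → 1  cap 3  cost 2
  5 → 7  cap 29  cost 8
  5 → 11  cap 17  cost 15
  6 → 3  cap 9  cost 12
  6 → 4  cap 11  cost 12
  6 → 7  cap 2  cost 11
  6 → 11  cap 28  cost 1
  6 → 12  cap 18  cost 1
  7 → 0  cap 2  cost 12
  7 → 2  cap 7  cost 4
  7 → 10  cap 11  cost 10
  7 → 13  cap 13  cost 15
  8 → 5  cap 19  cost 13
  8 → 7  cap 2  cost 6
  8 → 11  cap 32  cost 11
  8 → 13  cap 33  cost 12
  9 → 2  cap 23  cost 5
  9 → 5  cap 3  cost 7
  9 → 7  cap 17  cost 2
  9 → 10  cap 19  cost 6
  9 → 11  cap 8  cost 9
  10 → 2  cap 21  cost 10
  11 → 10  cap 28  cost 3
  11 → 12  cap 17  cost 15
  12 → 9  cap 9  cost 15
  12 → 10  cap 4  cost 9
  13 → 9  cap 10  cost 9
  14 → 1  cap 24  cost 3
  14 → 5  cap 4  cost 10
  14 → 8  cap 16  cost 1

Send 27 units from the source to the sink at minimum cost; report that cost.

Minimum cost for 27 units: 408

shortest-cost path #1: 6→11→10→2 push 21 @ unit cost 14 (adds 294)
shortest-cost path #2: 6→7→2 push 2 @ unit cost 15 (adds 30)
shortest-cost path #3: 6→12→9→2 push 4 @ unit cost 21 (adds 84)
total cost = 408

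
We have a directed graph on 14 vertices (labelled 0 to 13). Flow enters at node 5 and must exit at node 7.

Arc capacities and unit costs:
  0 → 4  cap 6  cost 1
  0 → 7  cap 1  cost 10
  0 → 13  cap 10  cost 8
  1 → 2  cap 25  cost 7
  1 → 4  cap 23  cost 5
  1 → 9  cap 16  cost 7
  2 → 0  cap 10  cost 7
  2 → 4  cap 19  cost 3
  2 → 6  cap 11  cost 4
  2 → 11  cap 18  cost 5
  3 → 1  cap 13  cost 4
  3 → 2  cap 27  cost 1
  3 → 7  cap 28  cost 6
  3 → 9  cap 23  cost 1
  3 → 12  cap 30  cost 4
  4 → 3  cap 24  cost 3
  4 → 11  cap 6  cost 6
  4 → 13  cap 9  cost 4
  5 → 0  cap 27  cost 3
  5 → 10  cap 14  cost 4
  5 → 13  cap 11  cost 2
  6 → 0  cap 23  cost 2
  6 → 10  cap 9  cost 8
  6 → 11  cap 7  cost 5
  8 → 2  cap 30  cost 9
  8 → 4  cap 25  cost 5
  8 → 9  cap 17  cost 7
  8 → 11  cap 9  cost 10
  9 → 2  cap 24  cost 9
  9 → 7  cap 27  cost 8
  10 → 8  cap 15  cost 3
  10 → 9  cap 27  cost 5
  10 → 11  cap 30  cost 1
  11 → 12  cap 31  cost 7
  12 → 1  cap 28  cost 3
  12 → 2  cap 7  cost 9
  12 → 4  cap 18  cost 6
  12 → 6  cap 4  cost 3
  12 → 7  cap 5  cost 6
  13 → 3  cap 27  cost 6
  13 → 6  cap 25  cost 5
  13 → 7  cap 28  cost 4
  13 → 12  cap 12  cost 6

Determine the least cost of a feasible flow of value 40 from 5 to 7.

shortest-cost path #1: 5→13→7 push 11 @ unit cost 6 (adds 66)
shortest-cost path #2: 5→0→4→13→7 push 6 @ unit cost 12 (adds 72)
shortest-cost path #3: 5→0→7 push 1 @ unit cost 13 (adds 13)
shortest-cost path #4: 5→0→13→7 push 10 @ unit cost 15 (adds 150)
shortest-cost path #5: 5→10→9→7 push 12 @ unit cost 17 (adds 204)
total cost = 505

Minimum cost for 40 units: 505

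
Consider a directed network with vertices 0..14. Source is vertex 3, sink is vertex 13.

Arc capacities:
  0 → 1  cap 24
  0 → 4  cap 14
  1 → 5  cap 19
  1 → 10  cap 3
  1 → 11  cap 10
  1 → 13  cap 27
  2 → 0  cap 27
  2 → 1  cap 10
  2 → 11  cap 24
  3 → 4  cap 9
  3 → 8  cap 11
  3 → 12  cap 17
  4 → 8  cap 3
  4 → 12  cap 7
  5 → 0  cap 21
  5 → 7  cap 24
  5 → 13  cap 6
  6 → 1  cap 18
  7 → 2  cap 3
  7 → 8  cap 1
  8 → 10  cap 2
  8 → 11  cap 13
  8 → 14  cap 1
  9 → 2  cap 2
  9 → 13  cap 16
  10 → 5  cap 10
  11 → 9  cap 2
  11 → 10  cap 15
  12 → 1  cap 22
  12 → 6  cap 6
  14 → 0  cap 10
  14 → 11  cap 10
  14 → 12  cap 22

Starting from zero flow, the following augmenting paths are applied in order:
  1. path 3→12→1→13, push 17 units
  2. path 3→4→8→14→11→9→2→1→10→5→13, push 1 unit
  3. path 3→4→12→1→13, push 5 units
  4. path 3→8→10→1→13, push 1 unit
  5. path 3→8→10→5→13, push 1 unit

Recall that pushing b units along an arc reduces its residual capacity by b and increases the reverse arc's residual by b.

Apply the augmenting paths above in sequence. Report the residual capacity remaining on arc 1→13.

after path 1 (3→12→1→13, push 17): res(1,13)=10
after path 2 (3→4→8→14→11→9→2→1→10→5→13, push 1): res(1,13)=10
after path 3 (3→4→12→1→13, push 5): res(1,13)=5
after path 4 (3→8→10→1→13, push 1): res(1,13)=4
after path 5 (3→8→10→5→13, push 1): res(1,13)=4

Residual capacity of (1,13): 4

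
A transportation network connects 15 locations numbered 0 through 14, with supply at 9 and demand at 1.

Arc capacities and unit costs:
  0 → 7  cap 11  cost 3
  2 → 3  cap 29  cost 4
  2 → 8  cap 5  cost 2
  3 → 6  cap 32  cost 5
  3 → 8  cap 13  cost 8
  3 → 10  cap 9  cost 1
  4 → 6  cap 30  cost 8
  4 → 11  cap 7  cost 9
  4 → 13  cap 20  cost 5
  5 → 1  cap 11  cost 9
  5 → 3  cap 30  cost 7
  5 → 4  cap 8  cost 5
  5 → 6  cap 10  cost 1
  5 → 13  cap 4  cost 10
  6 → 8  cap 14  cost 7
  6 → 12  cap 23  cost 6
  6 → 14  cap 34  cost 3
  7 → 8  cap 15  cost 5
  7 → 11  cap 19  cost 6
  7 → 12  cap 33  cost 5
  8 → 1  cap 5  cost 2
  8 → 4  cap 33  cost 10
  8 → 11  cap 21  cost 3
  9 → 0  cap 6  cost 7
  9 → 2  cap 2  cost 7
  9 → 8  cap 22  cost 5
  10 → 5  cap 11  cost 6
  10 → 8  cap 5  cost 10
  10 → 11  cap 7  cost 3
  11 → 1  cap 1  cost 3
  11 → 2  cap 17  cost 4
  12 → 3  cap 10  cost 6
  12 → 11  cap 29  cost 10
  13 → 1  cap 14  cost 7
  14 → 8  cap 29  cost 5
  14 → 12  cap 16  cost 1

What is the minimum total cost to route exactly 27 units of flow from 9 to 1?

Minimum cost for 27 units: 653

shortest-cost path #1: 9→8→1 push 5 @ unit cost 7 (adds 35)
shortest-cost path #2: 9→8→11→1 push 1 @ unit cost 11 (adds 11)
shortest-cost path #3: 9→2→3→10→5→1 push 2 @ unit cost 27 (adds 54)
shortest-cost path #4: 9→8→4→13→1 push 14 @ unit cost 27 (adds 378)
shortest-cost path #5: 9→8→11→2→3→10→5→1 push 2 @ unit cost 32 (adds 64)
shortest-cost path #6: 9→0→7→12→3→10→5→1 push 3 @ unit cost 37 (adds 111)
total cost = 653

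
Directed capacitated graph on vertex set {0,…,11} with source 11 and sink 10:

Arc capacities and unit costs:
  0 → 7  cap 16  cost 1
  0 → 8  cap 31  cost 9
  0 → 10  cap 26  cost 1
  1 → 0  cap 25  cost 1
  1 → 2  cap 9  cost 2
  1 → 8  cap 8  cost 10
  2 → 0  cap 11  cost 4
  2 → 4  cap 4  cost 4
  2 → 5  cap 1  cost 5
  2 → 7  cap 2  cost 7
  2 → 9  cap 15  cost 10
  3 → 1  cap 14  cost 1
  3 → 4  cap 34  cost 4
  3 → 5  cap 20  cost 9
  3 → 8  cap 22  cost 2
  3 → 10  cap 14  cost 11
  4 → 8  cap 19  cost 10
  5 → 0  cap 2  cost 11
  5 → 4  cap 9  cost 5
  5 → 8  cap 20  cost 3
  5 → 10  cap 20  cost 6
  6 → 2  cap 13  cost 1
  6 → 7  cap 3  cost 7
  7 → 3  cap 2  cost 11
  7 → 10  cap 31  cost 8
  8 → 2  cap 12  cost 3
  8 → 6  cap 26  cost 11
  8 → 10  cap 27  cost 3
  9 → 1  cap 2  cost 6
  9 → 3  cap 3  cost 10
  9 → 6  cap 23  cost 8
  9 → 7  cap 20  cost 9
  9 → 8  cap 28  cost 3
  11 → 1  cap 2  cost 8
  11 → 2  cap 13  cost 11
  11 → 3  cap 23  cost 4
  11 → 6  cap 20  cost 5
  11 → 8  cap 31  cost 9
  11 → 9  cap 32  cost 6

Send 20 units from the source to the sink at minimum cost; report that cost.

shortest-cost path #1: 11→3→1→0→10 push 14 @ unit cost 7 (adds 98)
shortest-cost path #2: 11→3→8→10 push 6 @ unit cost 9 (adds 54)
total cost = 152

Minimum cost for 20 units: 152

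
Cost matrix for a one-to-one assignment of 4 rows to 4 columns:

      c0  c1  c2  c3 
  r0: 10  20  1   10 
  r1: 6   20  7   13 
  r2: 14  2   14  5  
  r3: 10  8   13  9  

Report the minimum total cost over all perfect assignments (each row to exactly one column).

optimal assignment: row0→col2 (cost 1), row1→col0 (cost 6), row2→col1 (cost 2), row3→col3 (cost 9)
total = 1 + 6 + 2 + 9 = 18

Minimum assignment cost: 18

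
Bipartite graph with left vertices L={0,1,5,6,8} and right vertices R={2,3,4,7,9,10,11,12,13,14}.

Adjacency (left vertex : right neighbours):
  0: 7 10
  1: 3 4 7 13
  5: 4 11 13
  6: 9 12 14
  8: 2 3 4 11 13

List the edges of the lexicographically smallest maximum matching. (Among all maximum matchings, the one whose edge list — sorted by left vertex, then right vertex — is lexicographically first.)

Lex-smallest maximum matching: {(0,7), (1,3), (5,4), (6,9), (8,2)}

|M| = 5 (so the lex-smallest maximum matching has 5 edges)
process left vertices in ascending order; for each, take the smallest-labelled available neighbour that still permits 5 edges overall, or leave it unmatched if none does
lex-smallest matching: {0-7, 1-3, 5-4, 6-9, 8-2}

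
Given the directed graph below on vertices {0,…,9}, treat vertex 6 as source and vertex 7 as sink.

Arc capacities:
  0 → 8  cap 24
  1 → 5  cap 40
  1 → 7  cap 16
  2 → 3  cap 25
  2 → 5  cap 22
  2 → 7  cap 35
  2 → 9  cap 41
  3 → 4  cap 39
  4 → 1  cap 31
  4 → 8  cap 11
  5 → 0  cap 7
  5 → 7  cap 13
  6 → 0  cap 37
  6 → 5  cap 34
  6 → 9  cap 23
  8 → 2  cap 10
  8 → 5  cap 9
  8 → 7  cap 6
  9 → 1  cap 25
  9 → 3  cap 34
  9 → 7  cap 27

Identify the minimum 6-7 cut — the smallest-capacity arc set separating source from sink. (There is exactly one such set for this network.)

augment #1: 6→5→7 push 13
augment #2: 6→9→7 push 23
augment #3: 6→0→8→7 push 6
augment #4: 6→0→8→2→7 push 10
max flow = 52; residual-reachable set from 6 gives S-side
cut edges (S→T): {(5,7), (6,9), (8,2), (8,7)} total cap 52

Min-cut arcs: {(5,7), (6,9), (8,2), (8,7)} (total capacity 52)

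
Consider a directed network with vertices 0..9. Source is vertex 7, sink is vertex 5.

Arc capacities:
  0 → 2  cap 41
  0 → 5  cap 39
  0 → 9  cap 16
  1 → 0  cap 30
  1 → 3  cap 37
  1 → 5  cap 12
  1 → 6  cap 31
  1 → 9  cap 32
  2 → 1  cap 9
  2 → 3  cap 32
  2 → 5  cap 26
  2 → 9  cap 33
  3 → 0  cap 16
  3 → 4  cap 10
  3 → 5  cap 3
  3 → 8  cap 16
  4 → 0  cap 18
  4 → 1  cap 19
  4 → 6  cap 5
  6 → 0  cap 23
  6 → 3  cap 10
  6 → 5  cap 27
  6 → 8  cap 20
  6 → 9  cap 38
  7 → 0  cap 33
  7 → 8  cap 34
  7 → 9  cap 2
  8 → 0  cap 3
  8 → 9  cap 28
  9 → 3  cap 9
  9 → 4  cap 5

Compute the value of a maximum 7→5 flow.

Maximum flow value: 50

augment #1: 7→0→5 bottleneck 33, total now 33
augment #2: 7→8→0→5 bottleneck 3, total now 36
augment #3: 7→9→3→5 bottleneck 2, total now 38
augment #4: 7→8→9→3→5 bottleneck 1, total now 39
augment #5: 7→8→9→3→0→5 bottleneck 3, total now 42
augment #6: 7→8→9→4→1→5 bottleneck 5, total now 47
augment #7: 7→8→9→3→0→2→5 bottleneck 3, total now 50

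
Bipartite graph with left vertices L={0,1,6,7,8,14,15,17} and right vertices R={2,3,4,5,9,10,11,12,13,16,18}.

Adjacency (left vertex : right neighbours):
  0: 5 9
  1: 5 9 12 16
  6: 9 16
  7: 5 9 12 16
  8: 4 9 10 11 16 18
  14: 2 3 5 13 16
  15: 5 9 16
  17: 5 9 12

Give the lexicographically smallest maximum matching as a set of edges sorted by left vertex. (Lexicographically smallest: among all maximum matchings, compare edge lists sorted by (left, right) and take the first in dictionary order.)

|M| = 6 (so the lex-smallest maximum matching has 6 edges)
process left vertices in ascending order; for each, take the smallest-labelled available neighbour that still permits 6 edges overall, or leave it unmatched if none does
lex-smallest matching: {0-5, 1-9, 6-16, 7-12, 8-4, 14-2}

Lex-smallest maximum matching: {(0,5), (1,9), (6,16), (7,12), (8,4), (14,2)}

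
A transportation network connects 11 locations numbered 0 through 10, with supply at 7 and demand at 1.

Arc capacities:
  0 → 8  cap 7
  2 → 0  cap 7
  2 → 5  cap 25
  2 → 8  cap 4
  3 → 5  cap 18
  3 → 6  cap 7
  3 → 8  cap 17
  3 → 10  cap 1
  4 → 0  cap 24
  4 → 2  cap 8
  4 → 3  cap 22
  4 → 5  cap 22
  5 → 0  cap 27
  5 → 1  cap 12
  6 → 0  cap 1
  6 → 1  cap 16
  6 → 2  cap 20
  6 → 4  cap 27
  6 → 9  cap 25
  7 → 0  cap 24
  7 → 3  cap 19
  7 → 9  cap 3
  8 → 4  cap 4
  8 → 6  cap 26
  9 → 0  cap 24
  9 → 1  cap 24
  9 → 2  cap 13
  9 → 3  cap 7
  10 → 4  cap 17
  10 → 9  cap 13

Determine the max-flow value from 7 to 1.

augment #1: 7→9→1 bottleneck 3, total now 3
augment #2: 7→3→5→1 bottleneck 12, total now 15
augment #3: 7→3→6→1 bottleneck 7, total now 22
augment #4: 7→0→8→6→1 bottleneck 7, total now 29

Maximum flow value: 29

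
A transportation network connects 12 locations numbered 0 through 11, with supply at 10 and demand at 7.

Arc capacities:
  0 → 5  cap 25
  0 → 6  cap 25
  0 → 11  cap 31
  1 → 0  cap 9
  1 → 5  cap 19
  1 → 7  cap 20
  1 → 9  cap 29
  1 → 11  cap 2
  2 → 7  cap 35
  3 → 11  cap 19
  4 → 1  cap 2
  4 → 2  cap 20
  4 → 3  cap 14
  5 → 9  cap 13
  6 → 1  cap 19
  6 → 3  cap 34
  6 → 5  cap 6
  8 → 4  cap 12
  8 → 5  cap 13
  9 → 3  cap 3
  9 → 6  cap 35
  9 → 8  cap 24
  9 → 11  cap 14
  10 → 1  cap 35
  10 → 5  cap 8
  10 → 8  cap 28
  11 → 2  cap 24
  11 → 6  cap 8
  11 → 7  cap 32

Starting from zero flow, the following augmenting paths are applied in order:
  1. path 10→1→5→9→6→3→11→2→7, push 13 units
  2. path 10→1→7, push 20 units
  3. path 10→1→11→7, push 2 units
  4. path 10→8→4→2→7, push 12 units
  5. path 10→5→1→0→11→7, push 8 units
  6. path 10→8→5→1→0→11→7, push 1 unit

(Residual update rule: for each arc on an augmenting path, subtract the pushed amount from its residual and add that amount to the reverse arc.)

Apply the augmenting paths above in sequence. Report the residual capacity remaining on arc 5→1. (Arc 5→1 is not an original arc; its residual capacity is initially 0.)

after path 1 (10→1→5→9→6→3→11→2→7, push 13): res(5,1)=13
after path 2 (10→1→7, push 20): res(5,1)=13
after path 3 (10→1→11→7, push 2): res(5,1)=13
after path 4 (10→8→4→2→7, push 12): res(5,1)=13
after path 5 (10→5→1→0→11→7, push 8): res(5,1)=5
after path 6 (10→8→5→1→0→11→7, push 1): res(5,1)=4

Residual capacity of (5,1): 4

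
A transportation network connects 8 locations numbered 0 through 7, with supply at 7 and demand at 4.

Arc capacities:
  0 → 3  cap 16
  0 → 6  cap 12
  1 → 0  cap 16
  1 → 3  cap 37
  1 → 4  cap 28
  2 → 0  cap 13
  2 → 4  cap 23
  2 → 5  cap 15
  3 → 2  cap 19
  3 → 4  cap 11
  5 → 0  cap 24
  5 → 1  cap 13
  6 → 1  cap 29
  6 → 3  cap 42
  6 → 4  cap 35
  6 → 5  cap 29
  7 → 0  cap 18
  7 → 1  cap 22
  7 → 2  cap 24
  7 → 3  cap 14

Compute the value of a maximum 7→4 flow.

Maximum flow value: 74

augment #1: 7→1→4 bottleneck 22, total now 22
augment #2: 7→2→4 bottleneck 23, total now 45
augment #3: 7→3→4 bottleneck 11, total now 56
augment #4: 7→0→6→4 bottleneck 12, total now 68
augment #5: 7→2→5→1→4 bottleneck 1, total now 69
augment #6: 7→3→2→5→1→4 bottleneck 3, total now 72
augment #7: 7→0→3→2→5→1→4 bottleneck 2, total now 74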